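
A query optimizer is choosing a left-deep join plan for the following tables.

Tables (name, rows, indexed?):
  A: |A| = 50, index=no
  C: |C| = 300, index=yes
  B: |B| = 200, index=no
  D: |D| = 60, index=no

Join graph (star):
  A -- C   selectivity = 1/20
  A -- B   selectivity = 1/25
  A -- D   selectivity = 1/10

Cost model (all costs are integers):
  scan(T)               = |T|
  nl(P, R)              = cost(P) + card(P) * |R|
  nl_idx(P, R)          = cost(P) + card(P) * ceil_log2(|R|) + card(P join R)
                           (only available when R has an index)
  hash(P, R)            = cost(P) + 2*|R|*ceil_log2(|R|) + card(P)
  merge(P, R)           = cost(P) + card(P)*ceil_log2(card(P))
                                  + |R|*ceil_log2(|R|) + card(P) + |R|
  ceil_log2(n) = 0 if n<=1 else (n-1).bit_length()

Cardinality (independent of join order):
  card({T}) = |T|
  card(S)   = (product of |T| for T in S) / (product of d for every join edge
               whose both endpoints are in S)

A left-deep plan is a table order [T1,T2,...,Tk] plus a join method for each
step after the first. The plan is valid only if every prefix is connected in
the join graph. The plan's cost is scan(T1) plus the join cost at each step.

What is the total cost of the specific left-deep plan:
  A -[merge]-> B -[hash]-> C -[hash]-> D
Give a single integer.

14720

step 1: scan A: cost=50, card=50
step 2: join B via merge
    card(P join B) = 50*200/(25) = 400
    cost = 50 + 50*6 + 200*8 + 50 + 200 = 2200
step 3: join C via hash
    card(P join C) = 400*300/(20) = 6000
    cost = 2200 + 2*300*9 + 400 = 8000
step 4: join D via hash
    card(P join D) = 6000*60/(10) = 36000
    cost = 8000 + 2*60*6 + 6000 = 14720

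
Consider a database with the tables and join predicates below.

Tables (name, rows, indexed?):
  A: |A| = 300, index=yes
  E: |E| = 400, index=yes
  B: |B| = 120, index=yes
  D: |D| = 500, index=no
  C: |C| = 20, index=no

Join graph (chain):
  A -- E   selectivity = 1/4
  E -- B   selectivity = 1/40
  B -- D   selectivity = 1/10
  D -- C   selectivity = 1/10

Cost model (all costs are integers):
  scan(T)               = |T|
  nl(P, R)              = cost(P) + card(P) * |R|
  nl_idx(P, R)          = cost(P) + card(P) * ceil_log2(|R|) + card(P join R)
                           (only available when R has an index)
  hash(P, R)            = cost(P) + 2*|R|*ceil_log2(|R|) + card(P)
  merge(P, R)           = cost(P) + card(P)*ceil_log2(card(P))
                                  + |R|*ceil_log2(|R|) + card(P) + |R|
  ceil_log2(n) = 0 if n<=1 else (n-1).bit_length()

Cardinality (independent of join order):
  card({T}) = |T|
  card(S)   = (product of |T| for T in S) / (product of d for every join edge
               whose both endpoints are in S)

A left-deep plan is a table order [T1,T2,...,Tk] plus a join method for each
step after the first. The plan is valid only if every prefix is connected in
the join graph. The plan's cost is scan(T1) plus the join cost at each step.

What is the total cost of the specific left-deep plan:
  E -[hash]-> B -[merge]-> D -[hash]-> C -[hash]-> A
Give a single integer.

step 1: scan E: cost=400, card=400
step 2: join B via hash
    card(P join B) = 400*120/(40) = 1200
    cost = 400 + 2*120*7 + 400 = 2480
step 3: join D via merge
    card(P join D) = 1200*500/(10) = 60000
    cost = 2480 + 1200*11 + 500*9 + 1200 + 500 = 21880
step 4: join C via hash
    card(P join C) = 60000*20/(10) = 120000
    cost = 21880 + 2*20*5 + 60000 = 82080
step 5: join A via hash
    card(P join A) = 120000*300/(4) = 9000000
    cost = 82080 + 2*300*9 + 120000 = 207480

207480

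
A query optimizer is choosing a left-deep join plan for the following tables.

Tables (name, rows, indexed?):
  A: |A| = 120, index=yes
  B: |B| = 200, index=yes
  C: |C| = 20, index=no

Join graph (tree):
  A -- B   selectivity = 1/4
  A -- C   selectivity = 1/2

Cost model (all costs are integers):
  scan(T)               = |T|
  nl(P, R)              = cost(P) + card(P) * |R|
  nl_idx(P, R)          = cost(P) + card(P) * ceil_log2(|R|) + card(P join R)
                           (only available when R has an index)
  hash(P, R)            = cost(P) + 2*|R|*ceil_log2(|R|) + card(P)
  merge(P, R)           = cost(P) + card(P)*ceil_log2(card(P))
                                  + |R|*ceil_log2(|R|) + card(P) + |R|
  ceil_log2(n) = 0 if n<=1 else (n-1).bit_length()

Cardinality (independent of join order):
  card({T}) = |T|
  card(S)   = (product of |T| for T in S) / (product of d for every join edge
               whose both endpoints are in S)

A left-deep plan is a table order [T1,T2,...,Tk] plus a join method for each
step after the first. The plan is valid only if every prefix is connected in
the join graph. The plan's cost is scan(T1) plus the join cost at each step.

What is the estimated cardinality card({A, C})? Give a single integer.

Tables in S: A(120), C(20)
Edges inside S: A-C(d=2)
numerator = 120 * 20 = 2400
denominator = 2 = 2
card(S) = 2400 / 2 = 1200

1200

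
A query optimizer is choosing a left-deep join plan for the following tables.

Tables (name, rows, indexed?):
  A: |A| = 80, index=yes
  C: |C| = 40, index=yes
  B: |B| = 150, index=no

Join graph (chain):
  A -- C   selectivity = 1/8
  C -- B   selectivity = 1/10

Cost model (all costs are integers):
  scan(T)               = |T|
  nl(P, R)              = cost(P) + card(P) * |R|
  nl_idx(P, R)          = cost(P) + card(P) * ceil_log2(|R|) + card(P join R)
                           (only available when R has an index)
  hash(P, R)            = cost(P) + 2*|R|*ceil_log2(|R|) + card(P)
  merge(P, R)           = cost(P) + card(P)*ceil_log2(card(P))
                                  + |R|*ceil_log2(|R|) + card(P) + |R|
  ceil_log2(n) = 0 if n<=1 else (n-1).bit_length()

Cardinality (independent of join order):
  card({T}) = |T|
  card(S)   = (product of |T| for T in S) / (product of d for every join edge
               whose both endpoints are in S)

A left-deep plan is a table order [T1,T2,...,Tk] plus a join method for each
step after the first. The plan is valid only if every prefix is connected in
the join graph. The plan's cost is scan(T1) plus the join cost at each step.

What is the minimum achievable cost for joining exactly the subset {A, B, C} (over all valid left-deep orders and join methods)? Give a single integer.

2500

Selinger DP over subsets of {A,B,C}:
  {A}: scan cost=80, card=80
  {C}: scan cost=40, card=40
  {B}: scan cost=150, card=150
  {AC}: card=400; try (C,hash)→640, (A,nl_idx)→720, (C,nl_idx)→960, (A,merge)→960, (C,merge)→1000, (A,hash)→1200 …(+2); best=640 via (C,hash)
  {BC}: card=600; try (C,hash)→780, (C,nl_idx)→1650, (B,merge)→1670, (C,merge)→1780, (B,hash)→2480, (B,nl)→6040 …(+1); best=780 via (C,hash)
  {ABC}: card=6000; try (A,hash)→2500, (B,hash)→3440, (B,merge)→5990, (A,merge)→8020, (A,nl_idx)→10980, (A,nl)→48780 …(+1); best=2500 via (A,hash)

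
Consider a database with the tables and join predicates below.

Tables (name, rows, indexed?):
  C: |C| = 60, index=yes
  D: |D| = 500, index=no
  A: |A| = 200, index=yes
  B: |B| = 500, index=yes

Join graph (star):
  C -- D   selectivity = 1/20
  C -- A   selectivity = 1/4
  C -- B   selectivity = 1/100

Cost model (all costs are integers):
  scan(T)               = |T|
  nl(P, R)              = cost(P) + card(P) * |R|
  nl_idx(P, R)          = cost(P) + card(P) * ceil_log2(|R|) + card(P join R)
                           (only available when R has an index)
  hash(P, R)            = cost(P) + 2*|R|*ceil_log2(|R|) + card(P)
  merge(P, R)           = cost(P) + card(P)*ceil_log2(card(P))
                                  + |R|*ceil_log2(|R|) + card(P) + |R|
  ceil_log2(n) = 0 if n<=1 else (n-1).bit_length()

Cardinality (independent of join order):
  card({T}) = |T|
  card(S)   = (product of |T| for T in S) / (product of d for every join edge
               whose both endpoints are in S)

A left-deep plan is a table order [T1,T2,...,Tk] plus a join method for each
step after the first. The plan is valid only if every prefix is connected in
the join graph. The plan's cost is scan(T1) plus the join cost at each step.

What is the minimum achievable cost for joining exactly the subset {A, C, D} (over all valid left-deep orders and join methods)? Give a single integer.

6420

Selinger DP over subsets of {A,C,D}:
  {C}: scan cost=60, card=60
  {D}: scan cost=500, card=500
  {A}: scan cost=200, card=200
  {CD}: card=1500; try (C,hash)→1720, (C,nl_idx)→5000, (D,merge)→5480, (C,merge)→5920, (D,hash)→9120, (D,nl)→30060 …(+1); best=1720 via (C,hash)
  {AC}: card=3000; try (C,hash)→1120, (A,merge)→2280, (C,merge)→2420, (A,hash)→3320, (A,nl_idx)→3540, (C,nl_idx)→4400 …(+2); best=1120 via (C,hash)
  {ACD}: card=75000; try (A,hash)→6420, (D,hash)→13120, (A,merge)→21520, (D,merge)→45120, (A,nl_idx)→88720, (A,nl)→301720 …(+1); best=6420 via (A,hash)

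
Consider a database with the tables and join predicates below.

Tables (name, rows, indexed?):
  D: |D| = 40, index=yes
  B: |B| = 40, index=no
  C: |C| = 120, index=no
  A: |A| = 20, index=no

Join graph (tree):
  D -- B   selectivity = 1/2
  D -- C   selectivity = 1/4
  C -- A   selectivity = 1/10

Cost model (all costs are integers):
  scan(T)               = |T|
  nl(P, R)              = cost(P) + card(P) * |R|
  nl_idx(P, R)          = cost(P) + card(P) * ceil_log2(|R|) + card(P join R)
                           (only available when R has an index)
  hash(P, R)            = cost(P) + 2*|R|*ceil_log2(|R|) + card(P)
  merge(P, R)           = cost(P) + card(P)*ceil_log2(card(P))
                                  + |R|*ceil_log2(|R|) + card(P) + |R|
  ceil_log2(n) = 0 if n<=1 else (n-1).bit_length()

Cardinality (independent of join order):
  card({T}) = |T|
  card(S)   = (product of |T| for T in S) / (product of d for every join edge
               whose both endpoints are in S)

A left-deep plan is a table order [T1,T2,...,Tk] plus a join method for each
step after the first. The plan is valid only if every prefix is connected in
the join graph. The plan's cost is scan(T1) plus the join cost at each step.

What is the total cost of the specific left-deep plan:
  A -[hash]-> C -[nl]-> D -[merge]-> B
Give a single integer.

42800

step 1: scan A: cost=20, card=20
step 2: join C via hash
    card(P join C) = 20*120/(10) = 240
    cost = 20 + 2*120*7 + 20 = 1720
step 3: join D via nl
    card(P join D) = 240*40/(4) = 2400
    cost = 1720 + 240*40 = 11320
step 4: join B via merge
    card(P join B) = 2400*40/(2) = 48000
    cost = 11320 + 2400*12 + 40*6 + 2400 + 40 = 42800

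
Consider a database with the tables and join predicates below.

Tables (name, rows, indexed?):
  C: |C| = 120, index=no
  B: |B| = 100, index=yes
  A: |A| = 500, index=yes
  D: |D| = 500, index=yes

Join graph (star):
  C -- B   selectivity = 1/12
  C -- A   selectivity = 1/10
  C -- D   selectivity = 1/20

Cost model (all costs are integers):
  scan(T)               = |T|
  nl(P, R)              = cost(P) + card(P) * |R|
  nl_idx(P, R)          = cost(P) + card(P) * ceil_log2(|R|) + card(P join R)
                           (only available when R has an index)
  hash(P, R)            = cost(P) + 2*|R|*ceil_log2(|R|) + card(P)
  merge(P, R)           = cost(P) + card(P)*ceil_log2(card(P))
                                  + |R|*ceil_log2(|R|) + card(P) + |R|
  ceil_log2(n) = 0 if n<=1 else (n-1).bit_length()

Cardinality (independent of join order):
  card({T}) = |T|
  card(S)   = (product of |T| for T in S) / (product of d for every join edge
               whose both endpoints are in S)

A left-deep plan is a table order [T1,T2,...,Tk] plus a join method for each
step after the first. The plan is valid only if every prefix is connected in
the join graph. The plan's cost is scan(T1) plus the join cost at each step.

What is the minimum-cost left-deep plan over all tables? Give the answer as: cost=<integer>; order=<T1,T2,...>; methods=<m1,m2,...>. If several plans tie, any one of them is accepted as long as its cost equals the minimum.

cost=41080; order=D,C,B,A; methods=hash,hash,hash

Selinger DP (subsets sized 1..n):
  {C}: scan cost=120, card=120
  {B}: scan cost=100, card=100
  {A}: scan cost=500, card=500
  {D}: scan cost=500, card=500
  {BC}: card=1000; try (B,hash)→1640, (C,merge)→1860, (C,hash)→1880, (B,merge)→1880, (B,nl_idx)→1960, (C,nl)→12100 …(+1); best=1640 via (B,hash)
  {AC}: card=6000; try (C,hash)→2680, (A,merge)→6080, (C,merge)→6460, (A,nl_idx)→7200, (A,hash)→9240, (A,nl)→60120 …(+1); best=2680 via (C,hash)
  {CD}: card=3000; try (C,hash)→2680, (D,nl_idx)→4200, (D,merge)→6080, (C,merge)→6460, (D,hash)→9240, (D,nl)→60120 …(+1); best=2680 via (C,hash)
  {ABC}: card=50000; try (B,hash)→10080, (A,hash)→11640, (A,merge)→17640, (A,nl_idx)→60640, (B,merge)→87480, (B,nl_idx)→94680 …(+2); best=10080 via (B,hash)
  {BCD}: card=25000; try (B,hash)→7080, (D,hash)→11640, (D,merge)→17640, (D,nl_idx)→35640, (B,merge)→42480, (B,nl_idx)→48680 …(+2); best=7080 via (B,hash)
  {ACD}: card=150000; try (A,hash)→14680, (D,hash)→17680, (A,merge)→46680, (D,merge)→91680, (A,nl_idx)→179680, (D,nl_idx)→206680 …(+2); best=14680 via (A,hash)
  {ABCD}: card=1250000; try (A,hash)→41080, (D,hash)→69080, (B,hash)→166080, (A,merge)→412080, (D,merge)→865080, (A,nl_idx)→1482080 …(+6); best=41080 via (A,hash)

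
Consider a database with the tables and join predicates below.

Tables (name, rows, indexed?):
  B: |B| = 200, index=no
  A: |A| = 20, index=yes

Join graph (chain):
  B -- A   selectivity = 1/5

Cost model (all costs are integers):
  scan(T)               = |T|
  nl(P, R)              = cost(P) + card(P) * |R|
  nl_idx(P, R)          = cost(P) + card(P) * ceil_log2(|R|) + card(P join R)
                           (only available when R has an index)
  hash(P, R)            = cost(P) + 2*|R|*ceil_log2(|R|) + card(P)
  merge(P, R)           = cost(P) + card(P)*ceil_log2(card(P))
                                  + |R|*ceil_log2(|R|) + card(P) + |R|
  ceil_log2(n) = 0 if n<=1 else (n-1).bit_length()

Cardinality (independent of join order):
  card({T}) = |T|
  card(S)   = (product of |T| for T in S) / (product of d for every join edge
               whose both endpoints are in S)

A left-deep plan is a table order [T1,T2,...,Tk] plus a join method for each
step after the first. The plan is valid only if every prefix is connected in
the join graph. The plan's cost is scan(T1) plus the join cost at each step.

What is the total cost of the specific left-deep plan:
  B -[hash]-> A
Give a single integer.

600

step 1: scan B: cost=200, card=200
step 2: join A via hash
    card(P join A) = 200*20/(5) = 800
    cost = 200 + 2*20*5 + 200 = 600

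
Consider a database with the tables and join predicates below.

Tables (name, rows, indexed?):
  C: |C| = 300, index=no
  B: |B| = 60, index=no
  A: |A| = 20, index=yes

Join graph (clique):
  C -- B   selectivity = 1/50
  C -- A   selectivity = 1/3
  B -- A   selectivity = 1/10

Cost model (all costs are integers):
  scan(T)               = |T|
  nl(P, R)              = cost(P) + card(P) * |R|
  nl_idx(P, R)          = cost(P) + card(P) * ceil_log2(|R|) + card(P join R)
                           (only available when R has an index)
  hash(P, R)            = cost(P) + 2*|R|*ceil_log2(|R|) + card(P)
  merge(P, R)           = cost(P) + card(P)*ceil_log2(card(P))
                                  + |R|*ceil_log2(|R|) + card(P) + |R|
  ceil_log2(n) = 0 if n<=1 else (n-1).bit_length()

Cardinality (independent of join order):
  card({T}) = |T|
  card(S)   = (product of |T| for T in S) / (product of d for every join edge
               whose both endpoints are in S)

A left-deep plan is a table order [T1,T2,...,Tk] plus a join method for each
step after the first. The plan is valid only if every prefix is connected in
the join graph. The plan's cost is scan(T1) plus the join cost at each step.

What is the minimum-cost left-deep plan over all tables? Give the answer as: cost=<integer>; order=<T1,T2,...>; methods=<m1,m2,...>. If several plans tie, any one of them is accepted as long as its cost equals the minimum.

cost=1880; order=C,B,A; methods=hash,hash

Selinger DP (subsets sized 1..n):
  {C}: scan cost=300, card=300
  {B}: scan cost=60, card=60
  {A}: scan cost=20, card=20
  {BC}: card=360; try (B,hash)→1320, (C,merge)→3480, (B,merge)→3720, (C,hash)→5520, (C,nl)→18060, (B,nl)→18300; best=1320 via (B,hash)
  {AC}: card=2000; try (A,hash)→800, (C,merge)→3140, (A,merge)→3420, (A,nl_idx)→3800, (C,hash)→5440, (C,nl)→6020 …(+1); best=800 via (A,hash)
  {AB}: card=120; try (A,hash)→320, (A,nl_idx)→480, (B,merge)→560, (A,merge)→600, (B,hash)→760, (B,nl)→1220 …(+1); best=320 via (A,hash)
  {ABC}: card=240; try (A,hash)→1880, (A,nl_idx)→3360, (B,hash)→3520, (C,merge)→4280, (A,merge)→5040, (C,hash)→5840 …(+4); best=1880 via (A,hash)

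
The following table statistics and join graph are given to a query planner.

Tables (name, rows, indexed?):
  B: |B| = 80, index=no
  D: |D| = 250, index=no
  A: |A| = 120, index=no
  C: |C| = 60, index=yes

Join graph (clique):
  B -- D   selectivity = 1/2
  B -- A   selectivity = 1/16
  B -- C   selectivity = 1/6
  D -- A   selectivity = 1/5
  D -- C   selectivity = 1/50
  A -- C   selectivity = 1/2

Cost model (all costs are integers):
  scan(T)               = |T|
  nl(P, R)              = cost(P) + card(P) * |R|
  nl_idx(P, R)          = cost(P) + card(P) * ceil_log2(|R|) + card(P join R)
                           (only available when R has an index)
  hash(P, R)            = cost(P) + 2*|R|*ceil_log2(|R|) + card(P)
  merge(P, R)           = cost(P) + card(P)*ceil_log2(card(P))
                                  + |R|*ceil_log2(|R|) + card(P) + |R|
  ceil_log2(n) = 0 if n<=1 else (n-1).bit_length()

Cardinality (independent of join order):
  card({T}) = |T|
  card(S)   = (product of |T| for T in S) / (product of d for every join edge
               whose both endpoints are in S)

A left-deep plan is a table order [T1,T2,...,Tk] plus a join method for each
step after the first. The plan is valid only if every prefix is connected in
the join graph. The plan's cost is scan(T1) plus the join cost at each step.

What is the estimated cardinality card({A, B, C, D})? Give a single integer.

Tables in S: A(120), B(80), C(60), D(250)
Edges inside S: B-D(d=2), B-A(d=16), B-C(d=6), D-A(d=5), D-C(d=50), A-C(d=2)
numerator = 120 * 80 * 60 * 250 = 144000000
denominator = 2 * 16 * 6 * 5 * 50 * 2 = 96000
card(S) = 144000000 / 96000 = 1500

1500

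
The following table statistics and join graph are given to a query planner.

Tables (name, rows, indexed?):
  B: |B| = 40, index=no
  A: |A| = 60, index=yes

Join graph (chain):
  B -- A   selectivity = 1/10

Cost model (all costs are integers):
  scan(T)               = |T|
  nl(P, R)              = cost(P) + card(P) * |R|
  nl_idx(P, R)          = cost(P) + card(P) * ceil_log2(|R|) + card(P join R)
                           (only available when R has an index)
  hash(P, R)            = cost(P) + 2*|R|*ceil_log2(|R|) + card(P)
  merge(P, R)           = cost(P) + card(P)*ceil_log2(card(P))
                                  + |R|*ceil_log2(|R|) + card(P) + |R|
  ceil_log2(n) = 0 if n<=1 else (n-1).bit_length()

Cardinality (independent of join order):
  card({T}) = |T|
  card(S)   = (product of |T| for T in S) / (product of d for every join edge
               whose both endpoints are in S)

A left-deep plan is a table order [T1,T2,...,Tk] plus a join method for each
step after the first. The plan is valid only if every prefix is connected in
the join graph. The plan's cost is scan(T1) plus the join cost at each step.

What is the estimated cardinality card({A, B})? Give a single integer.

Tables in S: A(60), B(40)
Edges inside S: B-A(d=10)
numerator = 60 * 40 = 2400
denominator = 10 = 10
card(S) = 2400 / 10 = 240

240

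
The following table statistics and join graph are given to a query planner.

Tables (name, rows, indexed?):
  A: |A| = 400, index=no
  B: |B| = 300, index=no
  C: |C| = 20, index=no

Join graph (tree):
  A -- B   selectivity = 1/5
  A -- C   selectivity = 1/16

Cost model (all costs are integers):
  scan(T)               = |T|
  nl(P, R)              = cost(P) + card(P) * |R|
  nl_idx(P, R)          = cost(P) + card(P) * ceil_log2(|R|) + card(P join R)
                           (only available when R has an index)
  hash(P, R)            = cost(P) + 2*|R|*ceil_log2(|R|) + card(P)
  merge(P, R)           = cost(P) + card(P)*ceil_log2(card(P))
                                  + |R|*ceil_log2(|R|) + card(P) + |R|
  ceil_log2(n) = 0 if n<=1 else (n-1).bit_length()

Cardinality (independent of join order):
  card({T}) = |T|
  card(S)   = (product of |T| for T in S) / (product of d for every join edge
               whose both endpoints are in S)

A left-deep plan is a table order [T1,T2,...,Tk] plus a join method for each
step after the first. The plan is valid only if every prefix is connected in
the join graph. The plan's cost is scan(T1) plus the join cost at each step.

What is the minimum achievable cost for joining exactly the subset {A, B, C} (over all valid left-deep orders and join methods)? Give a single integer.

Selinger DP over subsets of {A,B,C}:
  {A}: scan cost=400, card=400
  {B}: scan cost=300, card=300
  {C}: scan cost=20, card=20
  {AB}: card=24000; try (B,hash)→6200, (A,merge)→7300, (B,merge)→7400, (A,hash)→7800, (A,nl)→120300, (B,nl)→120400; best=6200 via (B,hash)
  {AC}: card=500; try (C,hash)→1000, (A,merge)→4140, (C,merge)→4520, (A,hash)→7240, (A,nl)→8020, (C,nl)→8400; best=1000 via (C,hash)
  {ABC}: card=30000; try (B,hash)→6900, (B,merge)→9000, (C,hash)→30400, (B,nl)→151000, (C,merge)→390320, (C,nl)→486200; best=6900 via (B,hash)

6900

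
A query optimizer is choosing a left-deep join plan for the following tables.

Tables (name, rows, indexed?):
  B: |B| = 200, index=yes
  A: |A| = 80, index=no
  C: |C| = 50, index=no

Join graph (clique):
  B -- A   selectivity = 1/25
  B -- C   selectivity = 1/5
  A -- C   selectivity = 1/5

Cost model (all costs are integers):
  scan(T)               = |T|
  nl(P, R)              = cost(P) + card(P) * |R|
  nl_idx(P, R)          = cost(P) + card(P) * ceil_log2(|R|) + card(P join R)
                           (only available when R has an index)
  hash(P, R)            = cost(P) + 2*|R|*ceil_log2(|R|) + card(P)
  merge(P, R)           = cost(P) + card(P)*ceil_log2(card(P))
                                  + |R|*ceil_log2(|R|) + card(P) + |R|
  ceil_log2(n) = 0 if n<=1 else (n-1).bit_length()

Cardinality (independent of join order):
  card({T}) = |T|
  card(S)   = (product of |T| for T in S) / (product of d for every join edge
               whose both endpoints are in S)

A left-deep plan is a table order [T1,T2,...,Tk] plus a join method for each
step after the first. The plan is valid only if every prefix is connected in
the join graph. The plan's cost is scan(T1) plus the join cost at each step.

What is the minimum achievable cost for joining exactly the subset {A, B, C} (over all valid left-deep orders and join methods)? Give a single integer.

2600

Selinger DP over subsets of {A,B,C}:
  {B}: scan cost=200, card=200
  {A}: scan cost=80, card=80
  {C}: scan cost=50, card=50
  {AB}: card=640; try (B,nl_idx)→1360, (A,hash)→1520, (B,merge)→2520, (A,merge)→2640, (B,hash)→3360, (B,nl)→16080 …(+1); best=1360 via (B,nl_idx)
  {BC}: card=2000; try (C,hash)→1000, (B,merge)→2200, (C,merge)→2350, (B,nl_idx)→2450, (B,hash)→3300, (B,nl)→10050 …(+1); best=1000 via (C,hash)
  {AC}: card=800; try (C,hash)→760, (A,merge)→1040, (C,merge)→1070, (A,hash)→1220, (A,nl)→4050, (C,nl)→4080; best=760 via (C,hash)
  {ABC}: card=1280; try (C,hash)→2600, (A,hash)→4120, (B,hash)→4760, (B,nl_idx)→8440, (C,merge)→8750, (B,merge)→11360 …(+4); best=2600 via (C,hash)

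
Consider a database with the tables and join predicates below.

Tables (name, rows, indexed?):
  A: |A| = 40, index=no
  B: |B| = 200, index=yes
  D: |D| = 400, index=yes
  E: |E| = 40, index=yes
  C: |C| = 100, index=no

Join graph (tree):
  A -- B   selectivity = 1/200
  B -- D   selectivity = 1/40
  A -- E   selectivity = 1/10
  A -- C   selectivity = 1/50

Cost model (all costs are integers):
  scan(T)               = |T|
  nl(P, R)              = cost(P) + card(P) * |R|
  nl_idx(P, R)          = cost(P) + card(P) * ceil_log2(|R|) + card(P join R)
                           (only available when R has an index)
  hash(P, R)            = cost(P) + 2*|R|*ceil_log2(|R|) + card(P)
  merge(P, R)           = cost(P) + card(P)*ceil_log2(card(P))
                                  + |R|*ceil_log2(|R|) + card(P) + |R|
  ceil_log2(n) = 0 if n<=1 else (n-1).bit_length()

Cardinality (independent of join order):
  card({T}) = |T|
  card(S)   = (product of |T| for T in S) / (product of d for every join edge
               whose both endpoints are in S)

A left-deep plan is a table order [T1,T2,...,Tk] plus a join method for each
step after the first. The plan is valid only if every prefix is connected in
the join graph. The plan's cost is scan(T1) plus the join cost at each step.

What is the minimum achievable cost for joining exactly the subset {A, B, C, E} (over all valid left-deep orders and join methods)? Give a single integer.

1960

Selinger DP over subsets of {A,B,C,E}:
  {A}: scan cost=40, card=40
  {B}: scan cost=200, card=200
  {E}: scan cost=40, card=40
  {C}: scan cost=100, card=100
  {AB}: card=40; try (B,nl_idx)→400, (A,hash)→880, (B,merge)→2120, (A,merge)→2280, (B,hash)→3280, (B,nl)→8040 …(+1); best=400 via (B,nl_idx)
  {AE}: card=160; try (E,nl_idx)→440, (E,hash)→560, (A,hash)→560, (E,merge)→600, (A,merge)→600, (E,nl)→1640 …(+1); best=440 via (E,nl_idx)
  {AC}: card=80; try (A,hash)→680, (C,merge)→1120, (A,merge)→1180, (C,hash)→1480, (C,nl)→4040, (A,nl)→4100; best=680 via (A,hash)
  {ABE}: card=160; try (E,nl_idx)→800, (E,hash)→920, (E,merge)→960, (B,nl_idx)→1880, (E,nl)→2000, (B,merge)→3680 …(+2); best=800 via (E,nl_idx)
  {ABC}: card=80; try (B,nl_idx)→1400, (C,merge)→1480, (C,hash)→1840, (B,merge)→3120, (B,hash)→3960, (C,nl)→4400 …(+1); best=1400 via (B,nl_idx)
  {ACE}: card=320; try (E,hash)→1240, (E,nl_idx)→1480, (E,merge)→1600, (C,hash)→2000, (C,merge)→2680, (E,nl)→3880 …(+1); best=1240 via (E,hash)
  {ABCE}: card=320; try (E,hash)→1960, (E,nl_idx)→2200, (E,merge)→2320, (C,hash)→2360, (C,merge)→3040, (B,nl_idx)→4120 …(+5); best=1960 via (E,hash)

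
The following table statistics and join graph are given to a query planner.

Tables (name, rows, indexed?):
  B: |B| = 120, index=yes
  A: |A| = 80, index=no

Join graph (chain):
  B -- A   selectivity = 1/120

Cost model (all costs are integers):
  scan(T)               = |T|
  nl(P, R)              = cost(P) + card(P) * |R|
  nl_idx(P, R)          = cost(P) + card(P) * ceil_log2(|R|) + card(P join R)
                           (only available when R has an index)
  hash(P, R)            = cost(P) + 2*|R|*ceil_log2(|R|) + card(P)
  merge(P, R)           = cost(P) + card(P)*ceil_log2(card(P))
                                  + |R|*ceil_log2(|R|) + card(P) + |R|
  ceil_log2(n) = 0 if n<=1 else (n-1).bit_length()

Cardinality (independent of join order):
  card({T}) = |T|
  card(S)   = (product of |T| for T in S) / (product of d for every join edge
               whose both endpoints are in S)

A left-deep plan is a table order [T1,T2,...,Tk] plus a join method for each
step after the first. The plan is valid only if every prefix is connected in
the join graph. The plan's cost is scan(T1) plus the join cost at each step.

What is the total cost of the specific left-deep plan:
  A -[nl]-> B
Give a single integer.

step 1: scan A: cost=80, card=80
step 2: join B via nl
    card(P join B) = 80*120/(120) = 80
    cost = 80 + 80*120 = 9680

9680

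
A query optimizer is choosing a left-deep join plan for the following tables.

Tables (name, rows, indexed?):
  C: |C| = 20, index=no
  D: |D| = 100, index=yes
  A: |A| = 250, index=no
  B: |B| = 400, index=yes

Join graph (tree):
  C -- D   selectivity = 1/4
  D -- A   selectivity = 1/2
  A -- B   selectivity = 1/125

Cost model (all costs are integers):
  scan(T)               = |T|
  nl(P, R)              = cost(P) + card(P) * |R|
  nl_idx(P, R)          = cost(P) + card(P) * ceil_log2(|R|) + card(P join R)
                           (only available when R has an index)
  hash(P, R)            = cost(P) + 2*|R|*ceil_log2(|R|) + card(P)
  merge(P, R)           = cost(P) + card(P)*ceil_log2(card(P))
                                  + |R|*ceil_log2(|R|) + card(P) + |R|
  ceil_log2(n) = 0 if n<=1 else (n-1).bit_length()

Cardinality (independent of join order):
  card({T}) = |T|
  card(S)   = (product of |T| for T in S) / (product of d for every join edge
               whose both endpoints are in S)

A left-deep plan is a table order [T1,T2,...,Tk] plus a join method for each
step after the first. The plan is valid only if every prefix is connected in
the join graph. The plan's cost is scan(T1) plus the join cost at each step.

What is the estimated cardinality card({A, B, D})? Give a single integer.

Tables in S: A(250), B(400), D(100)
Edges inside S: D-A(d=2), A-B(d=125)
numerator = 250 * 400 * 100 = 10000000
denominator = 2 * 125 = 250
card(S) = 10000000 / 250 = 40000

40000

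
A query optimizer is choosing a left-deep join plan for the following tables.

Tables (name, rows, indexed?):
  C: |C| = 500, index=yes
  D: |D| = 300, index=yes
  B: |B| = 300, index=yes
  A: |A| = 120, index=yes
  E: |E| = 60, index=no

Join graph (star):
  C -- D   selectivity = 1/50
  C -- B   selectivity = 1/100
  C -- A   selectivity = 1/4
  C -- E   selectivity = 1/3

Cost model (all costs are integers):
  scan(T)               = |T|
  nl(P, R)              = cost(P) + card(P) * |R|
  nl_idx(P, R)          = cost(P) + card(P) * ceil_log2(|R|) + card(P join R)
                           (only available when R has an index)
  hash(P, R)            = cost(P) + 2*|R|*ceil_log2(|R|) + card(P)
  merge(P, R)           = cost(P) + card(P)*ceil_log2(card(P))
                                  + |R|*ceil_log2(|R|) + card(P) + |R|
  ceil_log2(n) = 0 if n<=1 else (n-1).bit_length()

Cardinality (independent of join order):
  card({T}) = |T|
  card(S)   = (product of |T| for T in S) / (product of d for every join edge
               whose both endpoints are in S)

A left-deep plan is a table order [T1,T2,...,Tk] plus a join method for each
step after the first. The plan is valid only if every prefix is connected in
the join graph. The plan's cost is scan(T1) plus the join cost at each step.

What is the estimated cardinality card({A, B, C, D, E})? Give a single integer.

5400000

Tables in S: A(120), B(300), C(500), D(300), E(60)
Edges inside S: C-D(d=50), C-B(d=100), C-A(d=4), C-E(d=3)
numerator = 120 * 300 * 500 * 300 * 60 = 324000000000
denominator = 50 * 100 * 4 * 3 = 60000
card(S) = 324000000000 / 60000 = 5400000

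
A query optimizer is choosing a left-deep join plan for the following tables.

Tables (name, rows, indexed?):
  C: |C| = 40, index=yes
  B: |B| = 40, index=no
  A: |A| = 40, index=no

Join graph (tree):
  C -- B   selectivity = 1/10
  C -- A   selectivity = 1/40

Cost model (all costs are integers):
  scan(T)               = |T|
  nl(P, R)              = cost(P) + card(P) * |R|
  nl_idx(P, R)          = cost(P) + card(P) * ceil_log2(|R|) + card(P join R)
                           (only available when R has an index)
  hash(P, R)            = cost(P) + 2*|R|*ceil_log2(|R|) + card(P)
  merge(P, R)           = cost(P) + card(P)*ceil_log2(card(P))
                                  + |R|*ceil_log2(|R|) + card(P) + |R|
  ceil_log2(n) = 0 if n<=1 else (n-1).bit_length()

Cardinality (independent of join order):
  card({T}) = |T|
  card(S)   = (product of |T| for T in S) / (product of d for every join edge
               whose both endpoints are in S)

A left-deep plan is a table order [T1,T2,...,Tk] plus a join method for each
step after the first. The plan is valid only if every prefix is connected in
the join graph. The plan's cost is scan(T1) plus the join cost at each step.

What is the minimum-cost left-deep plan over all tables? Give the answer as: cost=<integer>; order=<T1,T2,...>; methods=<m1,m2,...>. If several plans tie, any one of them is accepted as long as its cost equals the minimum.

Selinger DP (subsets sized 1..n):
  {C}: scan cost=40, card=40
  {B}: scan cost=40, card=40
  {A}: scan cost=40, card=40
  {BC}: card=160; try (C,nl_idx)→440, (C,hash)→560, (B,hash)→560, (C,merge)→600, (B,merge)→600, (C,nl)→1640 …(+1); best=440 via (C,nl_idx)
  {AC}: card=40; try (C,nl_idx)→320, (C,hash)→560, (A,hash)→560, (C,merge)→600, (A,merge)→600, (C,nl)→1640 …(+1); best=320 via (C,nl_idx)
  {ABC}: card=160; try (B,hash)→840, (B,merge)→880, (A,hash)→1080, (B,nl)→1920, (A,merge)→2160, (A,nl)→6840; best=840 via (B,hash)

cost=840; order=A,C,B; methods=nl_idx,hash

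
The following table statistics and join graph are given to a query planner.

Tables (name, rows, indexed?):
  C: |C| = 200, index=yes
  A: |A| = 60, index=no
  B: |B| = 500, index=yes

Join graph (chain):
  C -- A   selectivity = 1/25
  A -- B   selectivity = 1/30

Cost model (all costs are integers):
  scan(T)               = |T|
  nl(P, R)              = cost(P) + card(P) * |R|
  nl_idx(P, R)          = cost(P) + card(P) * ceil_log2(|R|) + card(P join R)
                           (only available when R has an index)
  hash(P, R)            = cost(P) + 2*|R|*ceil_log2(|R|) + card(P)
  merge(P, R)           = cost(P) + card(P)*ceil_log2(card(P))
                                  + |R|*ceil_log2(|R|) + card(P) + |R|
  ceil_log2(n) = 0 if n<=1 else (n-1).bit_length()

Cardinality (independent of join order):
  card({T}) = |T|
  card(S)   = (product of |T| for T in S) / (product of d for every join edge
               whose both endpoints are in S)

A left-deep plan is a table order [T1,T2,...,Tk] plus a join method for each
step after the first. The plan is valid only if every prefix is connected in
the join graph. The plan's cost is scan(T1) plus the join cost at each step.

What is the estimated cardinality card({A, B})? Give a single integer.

1000

Tables in S: A(60), B(500)
Edges inside S: A-B(d=30)
numerator = 60 * 500 = 30000
denominator = 30 = 30
card(S) = 30000 / 30 = 1000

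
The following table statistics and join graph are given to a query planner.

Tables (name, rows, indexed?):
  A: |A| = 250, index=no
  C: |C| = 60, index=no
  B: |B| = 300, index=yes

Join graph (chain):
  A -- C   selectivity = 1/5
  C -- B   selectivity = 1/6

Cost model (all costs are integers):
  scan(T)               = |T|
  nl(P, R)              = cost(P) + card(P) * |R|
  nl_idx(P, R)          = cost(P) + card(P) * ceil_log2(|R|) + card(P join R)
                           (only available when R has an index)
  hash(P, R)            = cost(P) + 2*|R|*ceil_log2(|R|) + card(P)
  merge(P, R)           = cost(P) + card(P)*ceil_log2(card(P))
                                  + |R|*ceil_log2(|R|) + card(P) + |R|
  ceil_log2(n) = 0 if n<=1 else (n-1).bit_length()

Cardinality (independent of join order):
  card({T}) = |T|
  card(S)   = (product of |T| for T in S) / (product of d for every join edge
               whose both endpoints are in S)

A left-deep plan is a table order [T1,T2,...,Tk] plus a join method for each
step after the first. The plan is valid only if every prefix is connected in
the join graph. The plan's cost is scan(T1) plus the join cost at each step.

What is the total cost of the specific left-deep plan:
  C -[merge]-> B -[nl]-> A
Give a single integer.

753480

step 1: scan C: cost=60, card=60
step 2: join B via merge
    card(P join B) = 60*300/(6) = 3000
    cost = 60 + 60*6 + 300*9 + 60 + 300 = 3480
step 3: join A via nl
    card(P join A) = 3000*250/(5) = 150000
    cost = 3480 + 3000*250 = 753480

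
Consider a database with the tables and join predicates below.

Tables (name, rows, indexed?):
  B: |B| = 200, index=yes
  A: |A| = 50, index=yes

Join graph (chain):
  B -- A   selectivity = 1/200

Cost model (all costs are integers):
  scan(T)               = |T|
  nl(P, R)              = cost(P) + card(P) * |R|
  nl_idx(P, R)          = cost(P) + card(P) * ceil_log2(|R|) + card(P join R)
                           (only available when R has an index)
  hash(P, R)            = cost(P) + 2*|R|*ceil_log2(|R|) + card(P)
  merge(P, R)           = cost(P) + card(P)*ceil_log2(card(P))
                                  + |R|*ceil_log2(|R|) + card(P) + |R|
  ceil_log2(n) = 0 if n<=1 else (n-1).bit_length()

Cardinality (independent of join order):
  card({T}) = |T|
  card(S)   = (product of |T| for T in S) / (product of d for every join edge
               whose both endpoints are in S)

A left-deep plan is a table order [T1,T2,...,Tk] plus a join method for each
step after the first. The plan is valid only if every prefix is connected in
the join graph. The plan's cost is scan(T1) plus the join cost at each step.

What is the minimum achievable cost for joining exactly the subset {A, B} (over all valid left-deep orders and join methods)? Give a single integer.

500

Selinger DP over subsets of {A,B}:
  {B}: scan cost=200, card=200
  {A}: scan cost=50, card=50
  {AB}: card=50; try (B,nl_idx)→500, (A,hash)→1000, (A,nl_idx)→1450, (B,merge)→2200, (A,merge)→2350, (B,hash)→3300 …(+2); best=500 via (B,nl_idx)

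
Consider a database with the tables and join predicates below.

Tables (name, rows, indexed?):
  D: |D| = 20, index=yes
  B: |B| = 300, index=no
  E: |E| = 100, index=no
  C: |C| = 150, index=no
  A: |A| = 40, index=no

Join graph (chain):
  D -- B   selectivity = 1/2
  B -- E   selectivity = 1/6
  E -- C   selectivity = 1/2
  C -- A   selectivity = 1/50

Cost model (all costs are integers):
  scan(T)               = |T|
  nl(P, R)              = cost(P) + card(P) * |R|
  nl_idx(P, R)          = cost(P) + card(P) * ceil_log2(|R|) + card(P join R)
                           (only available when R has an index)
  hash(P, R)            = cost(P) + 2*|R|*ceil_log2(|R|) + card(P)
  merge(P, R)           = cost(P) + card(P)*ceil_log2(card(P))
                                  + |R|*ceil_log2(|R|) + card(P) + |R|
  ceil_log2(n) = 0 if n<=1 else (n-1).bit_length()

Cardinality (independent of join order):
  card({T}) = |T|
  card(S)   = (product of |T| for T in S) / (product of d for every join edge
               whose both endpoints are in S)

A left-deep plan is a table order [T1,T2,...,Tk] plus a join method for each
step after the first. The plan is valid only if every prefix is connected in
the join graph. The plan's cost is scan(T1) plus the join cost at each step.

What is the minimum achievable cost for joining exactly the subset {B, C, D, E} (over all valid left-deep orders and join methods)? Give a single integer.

Selinger DP over subsets of {B,C,D,E}:
  {D}: scan cost=20, card=20
  {B}: scan cost=300, card=300
  {E}: scan cost=100, card=100
  {C}: scan cost=150, card=150
  {BD}: card=3000; try (D,hash)→800, (B,merge)→3140, (D,merge)→3420, (D,nl_idx)→4800, (B,hash)→5440, (B,nl)→6020 …(+1); best=800 via (D,hash)
  {BE}: card=5000; try (E,hash)→2000, (B,merge)→3900, (E,merge)→4100, (B,hash)→5600, (B,nl)→30100, (E,nl)→30300; best=2000 via (E,hash)
  {CE}: card=7500; try (E,hash)→1700, (C,merge)→2250, (E,merge)→2300, (C,hash)→2600, (C,nl)→15100, (E,nl)→15150; best=1700 via (E,hash)
  {BDE}: card=50000; try (E,hash)→5200, (D,hash)→7200, (E,merge)→40600, (D,merge)→72120, (D,nl_idx)→77000, (D,nl)→102000 …(+1); best=5200 via (E,hash)
  {BCE}: card=375000; try (C,hash)→9400, (B,hash)→14600, (C,merge)→73350, (B,merge)→109700, (C,nl)→752000, (B,nl)→2251700; best=9400 via (C,hash)
  {BCDE}: card=3750000; try (C,hash)→57600, (D,hash)→384600, (C,merge)→856550, (D,nl_idx)→5634400, (C,nl)→7505200, (D,nl)→7509400 …(+1); best=57600 via (C,hash)

57600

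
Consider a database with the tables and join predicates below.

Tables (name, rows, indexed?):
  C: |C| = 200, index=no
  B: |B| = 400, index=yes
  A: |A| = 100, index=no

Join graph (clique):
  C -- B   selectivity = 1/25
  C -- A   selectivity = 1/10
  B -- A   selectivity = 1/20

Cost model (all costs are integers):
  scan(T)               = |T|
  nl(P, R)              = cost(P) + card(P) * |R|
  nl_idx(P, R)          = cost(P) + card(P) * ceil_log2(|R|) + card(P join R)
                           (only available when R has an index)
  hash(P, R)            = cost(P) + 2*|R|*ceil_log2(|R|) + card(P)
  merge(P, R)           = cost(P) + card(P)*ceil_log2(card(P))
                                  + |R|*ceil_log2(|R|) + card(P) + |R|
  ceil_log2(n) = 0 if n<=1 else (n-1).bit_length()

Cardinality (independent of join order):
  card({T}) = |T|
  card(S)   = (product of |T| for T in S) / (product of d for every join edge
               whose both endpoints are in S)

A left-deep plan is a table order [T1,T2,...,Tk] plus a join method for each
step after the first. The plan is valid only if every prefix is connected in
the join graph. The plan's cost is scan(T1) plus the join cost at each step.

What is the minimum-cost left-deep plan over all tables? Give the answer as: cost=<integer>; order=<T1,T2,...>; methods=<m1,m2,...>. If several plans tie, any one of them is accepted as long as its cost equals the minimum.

Selinger DP (subsets sized 1..n):
  {C}: scan cost=200, card=200
  {B}: scan cost=400, card=400
  {A}: scan cost=100, card=100
  {BC}: card=3200; try (C,hash)→4000, (B,nl_idx)→5200, (B,merge)→6000, (C,merge)→6200, (B,hash)→7600, (B,nl)→80200 …(+1); best=4000 via (C,hash)
  {AC}: card=2000; try (A,hash)→1800, (C,merge)→2700, (A,merge)→2800, (C,hash)→3400, (C,nl)→20100, (A,nl)→20200; best=1800 via (A,hash)
  {AB}: card=2000; try (A,hash)→2200, (B,nl_idx)→3000, (B,merge)→4900, (A,merge)→5200, (B,hash)→7400, (B,nl)→40100 …(+1); best=2200 via (A,hash)
  {ABC}: card=1600; try (C,hash)→7400, (A,hash)→8600, (B,hash)→11000, (B,nl_idx)→21400, (C,merge)→28000, (B,merge)→29800 …(+4); best=7400 via (C,hash)

cost=7400; order=B,A,C; methods=hash,hash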